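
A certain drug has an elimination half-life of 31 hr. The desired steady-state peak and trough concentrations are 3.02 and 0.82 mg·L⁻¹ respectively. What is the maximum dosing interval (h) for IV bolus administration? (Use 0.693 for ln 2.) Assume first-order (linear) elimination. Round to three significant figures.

k = 0.693 / t½ = 0.693 / 31 = 0.02235 h⁻¹
Between IV bolus doses, concentration decays as C = C₀·e^(−kτ), so C_peak/C_trough = e^(kτ).
τ_max = ln(C_peak/C_trough) / k = ln(3.02/0.82) / 0.02235 = 1.304 / 0.02235 = 58.34 h

58.3 h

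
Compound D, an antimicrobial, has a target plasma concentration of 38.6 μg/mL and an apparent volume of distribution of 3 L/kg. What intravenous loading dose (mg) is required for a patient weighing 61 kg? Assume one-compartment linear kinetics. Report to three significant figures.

Vd(total) = 61 kg × 3 L/kg = 183.0 L
The loading dose fills Vd to the target concentration.
LD = Vd × C = 183.0 × 38.60 = 7064 mg

7060 mg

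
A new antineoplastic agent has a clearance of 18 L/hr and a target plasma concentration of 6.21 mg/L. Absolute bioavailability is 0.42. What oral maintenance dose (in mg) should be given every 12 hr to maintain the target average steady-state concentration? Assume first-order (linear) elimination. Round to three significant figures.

3190 mg

D = CL × Css × τ / F = 18.00 × 6.21 × 12 / 0.42 = 3194 mg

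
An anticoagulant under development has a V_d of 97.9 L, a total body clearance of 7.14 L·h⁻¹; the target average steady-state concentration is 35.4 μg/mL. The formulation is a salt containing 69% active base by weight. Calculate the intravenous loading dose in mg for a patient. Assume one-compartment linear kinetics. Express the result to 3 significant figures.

5020 mg

LD = Vd × C / S = 97.90 × 35.40 / 0.69 = 5023 mg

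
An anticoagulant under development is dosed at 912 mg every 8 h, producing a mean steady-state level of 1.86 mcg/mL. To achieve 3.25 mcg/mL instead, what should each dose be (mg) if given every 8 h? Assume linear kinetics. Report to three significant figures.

1590 mg

With linear kinetics, Css is proportional to dose rate (D/τ) at fixed clearance.
D₂ = D₁ × (Css,target / Css,current) = 912 × 3.25/1.86 = 1594 mg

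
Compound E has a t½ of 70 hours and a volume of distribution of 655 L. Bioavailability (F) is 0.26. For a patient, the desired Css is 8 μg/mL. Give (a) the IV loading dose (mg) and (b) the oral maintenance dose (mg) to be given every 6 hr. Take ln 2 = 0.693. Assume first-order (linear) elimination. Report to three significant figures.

LD = Vd × C = 655.0 × 8 = 5240 mg
CL = 0.693 × Vd / t½ = 0.693 × 655.0 / 70 = 6.485 L/h
D = CL × Css × τ / F = 6.485 × 8 × 6 / 0.26 = 1197 mg

(a) 5240 mg; (b) 1200 mg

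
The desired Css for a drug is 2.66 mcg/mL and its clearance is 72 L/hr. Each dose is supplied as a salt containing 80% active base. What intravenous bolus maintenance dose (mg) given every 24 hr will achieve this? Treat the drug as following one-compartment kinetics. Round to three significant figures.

5750 mg

D = CL × Css × τ / S = 72.00 × 2.66 × 24 / 0.8 = 5746 mg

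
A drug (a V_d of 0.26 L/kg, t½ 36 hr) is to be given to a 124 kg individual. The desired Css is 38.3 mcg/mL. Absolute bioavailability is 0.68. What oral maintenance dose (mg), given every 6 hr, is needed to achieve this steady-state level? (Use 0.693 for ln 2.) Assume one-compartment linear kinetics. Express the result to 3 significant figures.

Vd = 0.26 L/kg × 124 kg = 32.24 L
CL = 0.693 × Vd / t½ = 0.693 × 32.24 / 36 = 0.6206 L/h
D = CL × Css × τ / F = 0.6206 × 38.3 × 6 / 0.68 = 209.7 mg

210 mg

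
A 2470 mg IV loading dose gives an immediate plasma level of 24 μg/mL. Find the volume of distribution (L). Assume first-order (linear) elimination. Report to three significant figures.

103 L

Immediately after an IV bolus, C₀ = Dose / Vd, so Vd = Dose / C₀.
Vd = 2470 / 24 = 102.9 L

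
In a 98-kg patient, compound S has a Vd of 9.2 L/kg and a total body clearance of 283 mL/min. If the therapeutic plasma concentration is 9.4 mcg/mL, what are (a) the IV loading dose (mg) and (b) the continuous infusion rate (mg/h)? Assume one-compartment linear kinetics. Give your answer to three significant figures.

(a) 8480 mg; (b) 160 mg/h

Vd(total) = 98 kg × 9.2 L/kg = 901.6 L
Loading dose = Vd × C = 901.6 × 9.4 = 8475 mg
Convert clearance: 283 mL/min × 60 min/h ÷ 1000 mL/L = 16.98 L/h
Maintenance: replace elimination → rate = CL × Css = 16.98 × 9.4 = 159.6 mg/h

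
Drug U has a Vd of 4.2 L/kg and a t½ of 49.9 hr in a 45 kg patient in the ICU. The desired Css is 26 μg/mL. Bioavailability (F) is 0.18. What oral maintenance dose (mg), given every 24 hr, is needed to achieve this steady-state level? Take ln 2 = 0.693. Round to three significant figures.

9100 mg

Vd = 4.2 L/kg × 45 kg = 189.0 L
CL = ln 2 · Vd / t½ = 0.693 × 189.0 / 49.9 = 2.625 L/h
D = CL × Css × τ / F = 2.625 × 26 × 24 / 0.18 = 9100 mg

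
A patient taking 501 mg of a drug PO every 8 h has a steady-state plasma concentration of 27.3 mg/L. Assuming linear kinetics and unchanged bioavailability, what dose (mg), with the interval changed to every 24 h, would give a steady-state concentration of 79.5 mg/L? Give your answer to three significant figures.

With linear kinetics, Css is proportional to dose rate (D/τ) at fixed clearance.
D₂ = D₁ × (Css,target / Css,current) × (τ₂/τ₁) = 501 × (79.5/27.3) × (24/8) = 4377 mg

4380 mg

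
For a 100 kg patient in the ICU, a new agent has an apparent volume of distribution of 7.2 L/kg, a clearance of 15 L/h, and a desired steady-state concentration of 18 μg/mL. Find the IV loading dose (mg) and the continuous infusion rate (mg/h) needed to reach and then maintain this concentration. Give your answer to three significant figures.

(a) 13000 mg; (b) 270 mg/h

Total Vd = 7.2 × 100 = 720.0 L
LD = Vd · C_target = 720.0 × 18 = 12960 mg
Maintenance infusion rate = CL × Css = 15.00 × 18 = 270.0 mg/h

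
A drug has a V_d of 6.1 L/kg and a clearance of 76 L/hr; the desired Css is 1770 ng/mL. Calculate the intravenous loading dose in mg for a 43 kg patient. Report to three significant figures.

464 mg

Total Vd = 6.1 × 43 = 262.3 L
C = 1770 ng/mL = 1.770 mg/L
LD = Vd × C = 262.3 × 1.770 = 464.3 mg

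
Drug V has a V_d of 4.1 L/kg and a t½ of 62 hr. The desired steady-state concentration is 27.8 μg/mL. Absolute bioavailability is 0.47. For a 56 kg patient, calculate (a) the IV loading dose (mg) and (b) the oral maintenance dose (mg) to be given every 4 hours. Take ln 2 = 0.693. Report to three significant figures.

(a) 6380 mg; (b) 607 mg

Vd = 4.1 L/kg × 56 kg = 229.6 L
LD = Vd × C = 229.6 × 27.8 = 6383 mg
CL = 0.693 × Vd / t½ = 0.693 × 229.6 / 62 = 2.566 L/h
D = CL × Css × τ / F = 2.566 × 27.8 × 4 / 0.47 = 607.1 mg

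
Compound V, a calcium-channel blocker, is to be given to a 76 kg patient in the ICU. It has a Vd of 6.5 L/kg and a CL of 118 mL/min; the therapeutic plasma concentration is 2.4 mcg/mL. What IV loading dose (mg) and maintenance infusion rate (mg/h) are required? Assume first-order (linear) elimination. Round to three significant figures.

Vd(total) = 76 kg × 6.5 L/kg = 494.0 L
Loading dose = Vd × C = 494.0 × 2.4 = 1186 mg
CL = 118 mL/min × 60/1000 = 7.080 L/h
Infusion rate = 7.080 L/h × 2.4 mg/L = 16.99 mg/h

(a) 1190 mg; (b) 17.0 mg/h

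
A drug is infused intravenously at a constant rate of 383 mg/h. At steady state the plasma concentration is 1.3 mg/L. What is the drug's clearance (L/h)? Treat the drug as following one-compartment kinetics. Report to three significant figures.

At steady state, infusion rate = CL × Css, so CL = rate / Css.
CL = 383 / 1.3 = 294.6 L/h

295 L/h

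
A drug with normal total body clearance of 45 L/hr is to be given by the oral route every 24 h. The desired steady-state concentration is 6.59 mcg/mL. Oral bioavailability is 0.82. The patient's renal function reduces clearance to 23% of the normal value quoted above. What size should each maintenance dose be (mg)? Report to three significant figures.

2000 mg

Patient clearance = 0.23 × 45.00 = 10.35 L/h
D = CL × Css × τ / F = 10.35 × 6.59 × 24 / 0.82 = 1996 mg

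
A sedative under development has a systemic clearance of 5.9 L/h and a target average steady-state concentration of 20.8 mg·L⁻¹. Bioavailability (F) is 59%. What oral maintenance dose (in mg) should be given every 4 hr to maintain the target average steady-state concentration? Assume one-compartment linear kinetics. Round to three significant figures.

832 mg

At steady state, dose per interval replaces the amount cleared in that interval: F·D/τ = CL·Css.
D = CL × Css × τ / F = 5.900 × 20.8 × 4 / 0.59 = 832.0 mg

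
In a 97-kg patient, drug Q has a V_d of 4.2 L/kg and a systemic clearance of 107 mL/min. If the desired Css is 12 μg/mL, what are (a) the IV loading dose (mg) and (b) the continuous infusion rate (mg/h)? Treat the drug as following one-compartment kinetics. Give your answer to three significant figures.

(a) 4890 mg; (b) 77.0 mg/h

Vd = 4.2 L/kg × 97 kg = 407.4 L
Loading: fill Vd to C_target → 407.4 L × 12 mg/L = 4889 mg
CL = 107 mL/min = 107 × 0.06 = 6.420 L/h
Maintenance infusion rate = CL × Css = 6.420 × 12 = 77.04 mg/h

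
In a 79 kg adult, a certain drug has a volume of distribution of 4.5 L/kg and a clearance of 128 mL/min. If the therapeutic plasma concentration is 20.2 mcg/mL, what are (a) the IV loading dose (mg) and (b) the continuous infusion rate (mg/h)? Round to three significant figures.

Vd(total) = 79 kg × 4.5 L/kg = 355.5 L
Loading dose = Vd × C = 355.5 × 20.2 = 7181 mg
CL = 128 mL/min × 60/1000 = 7.680 L/h
Maintenance infusion rate = CL × Css = 7.680 × 20.2 = 155.1 mg/h

(a) 7180 mg; (b) 155 mg/h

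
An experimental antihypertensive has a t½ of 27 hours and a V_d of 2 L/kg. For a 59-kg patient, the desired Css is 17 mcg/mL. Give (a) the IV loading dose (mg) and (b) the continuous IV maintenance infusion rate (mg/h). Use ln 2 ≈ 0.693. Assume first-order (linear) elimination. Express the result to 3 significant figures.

Vd(total) = 59 kg × 2 L/kg = 118.0 L
LD = Vd × C = 118.0 × 17 = 2006 mg
CL = 0.693 × Vd / t½ = 0.693 × 118.0 / 27 = 3.029 L/h
Infusion rate = CL × Css = 3.029 × 17 = 51.49 mg/h

(a) 2010 mg; (b) 51.5 mg/h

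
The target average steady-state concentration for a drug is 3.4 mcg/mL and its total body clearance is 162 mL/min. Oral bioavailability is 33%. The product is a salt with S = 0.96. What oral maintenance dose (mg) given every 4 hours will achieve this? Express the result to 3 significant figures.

417 mg

CL = 162 mL/min = 162 × 0.06 = 9.720 L/h
At steady state, dose per interval replaces the amount cleared in that interval: F·S·D/τ = CL·Css.
D = CL × Css × τ / F / S = 9.720 × 3.4 × 4 / 0.33 / 0.96 = 417.3 mg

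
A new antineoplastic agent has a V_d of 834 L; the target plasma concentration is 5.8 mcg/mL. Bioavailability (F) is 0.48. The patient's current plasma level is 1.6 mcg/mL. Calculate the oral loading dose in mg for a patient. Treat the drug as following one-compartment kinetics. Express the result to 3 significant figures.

The loading dose fills Vd to the target concentration.
Concentration deficit ΔC = 5.8 − 1.6 = 4.200 mg/L
LD = Vd × ΔC / F = 834.0 × 4.200 / 0.48 = 7298 mg

7300 mg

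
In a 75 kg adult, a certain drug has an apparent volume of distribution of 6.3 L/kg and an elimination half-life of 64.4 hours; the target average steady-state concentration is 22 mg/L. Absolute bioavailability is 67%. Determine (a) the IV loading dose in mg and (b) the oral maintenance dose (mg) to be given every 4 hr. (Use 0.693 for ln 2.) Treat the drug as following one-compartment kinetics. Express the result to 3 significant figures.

(a) 10400 mg; (b) 668 mg

Total Vd = 6.3 × 75 = 472.5 L
LD = Vd × C = 472.5 × 22 = 10400 mg
CL = 0.693 × Vd / t½ = 0.693 × 472.5 / 64.4 = 5.085 L/h
D = CL × Css × τ / F = 5.085 × 22 × 4 / 0.67 = 667.9 mg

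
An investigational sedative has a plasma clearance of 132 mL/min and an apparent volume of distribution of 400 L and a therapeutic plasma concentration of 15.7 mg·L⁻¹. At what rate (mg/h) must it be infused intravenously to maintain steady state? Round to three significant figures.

Convert clearance: 132 mL/min × 60 min/h ÷ 1000 mL/L = 7.920 L/h
At steady state, infusion rate equals elimination rate: rate in = CL × Css.
Infusion rate = CL · Css = 7.920 L/h × 15.7 mg/L = 124.3 mg/h

124 mg/h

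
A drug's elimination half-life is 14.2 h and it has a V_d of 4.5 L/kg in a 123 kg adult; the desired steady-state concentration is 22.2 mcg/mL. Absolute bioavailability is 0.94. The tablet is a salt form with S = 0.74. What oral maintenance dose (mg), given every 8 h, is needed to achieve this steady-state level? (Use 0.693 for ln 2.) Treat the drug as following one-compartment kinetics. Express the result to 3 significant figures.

Total Vd = 4.5 × 123 = 553.5 L
k = 0.693/14.2 = 0.04880 h⁻¹, so CL = k·Vd = 0.04880 × 553.5 = 27.01 L/h
D = CL × Css × τ / F / S = 27.01 × 22.2 × 8 / 0.94 / 0.74 = 6896 mg

6900 mg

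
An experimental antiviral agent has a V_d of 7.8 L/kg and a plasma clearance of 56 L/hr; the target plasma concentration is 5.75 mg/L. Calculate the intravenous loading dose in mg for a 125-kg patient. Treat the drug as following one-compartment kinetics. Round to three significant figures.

5610 mg

Vd = 7.8 L/kg × 125 kg = 975.0 L
LD is governed by Vd — clearance does not enter the loading-dose calculation.
LD = Vd × C = 975.0 × 5.750 = 5606 mg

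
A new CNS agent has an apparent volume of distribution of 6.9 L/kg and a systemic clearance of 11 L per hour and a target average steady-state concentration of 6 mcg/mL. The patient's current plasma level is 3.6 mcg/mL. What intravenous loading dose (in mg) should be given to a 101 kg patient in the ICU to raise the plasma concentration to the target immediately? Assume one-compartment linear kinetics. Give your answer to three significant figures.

1670 mg

Total Vd = 6.9 × 101 = 696.9 L
Concentration deficit ΔC = 6 − 3.6 = 2.400 mg/L
LD = Vd × ΔC = 696.9 × 2.400 = 1673 mg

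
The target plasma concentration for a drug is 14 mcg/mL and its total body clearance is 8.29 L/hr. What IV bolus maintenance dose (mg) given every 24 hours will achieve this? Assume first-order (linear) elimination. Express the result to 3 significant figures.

2790 mg

D = CL × Css × τ = 8.290 × 14 × 24 = 2785 mg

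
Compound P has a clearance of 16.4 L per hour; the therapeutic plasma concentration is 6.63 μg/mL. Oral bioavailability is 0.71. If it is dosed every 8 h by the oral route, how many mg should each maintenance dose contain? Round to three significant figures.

D = CL × Css × τ / F = 16.40 × 6.63 × 8 / 0.71 = 1225 mg

1230 mg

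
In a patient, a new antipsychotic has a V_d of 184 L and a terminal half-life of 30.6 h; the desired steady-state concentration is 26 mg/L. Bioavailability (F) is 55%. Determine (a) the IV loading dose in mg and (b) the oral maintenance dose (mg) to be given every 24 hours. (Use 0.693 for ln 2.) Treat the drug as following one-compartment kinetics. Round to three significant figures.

LD = Vd × C = 184.0 × 26 = 4784 mg
CL = 0.693 × Vd / t½ = 0.693 × 184.0 / 30.6 = 4.167 L/h
D = CL × Css × τ / F = 4.167 × 26 × 24 / 0.55 = 4728 mg

(a) 4780 mg; (b) 4730 mg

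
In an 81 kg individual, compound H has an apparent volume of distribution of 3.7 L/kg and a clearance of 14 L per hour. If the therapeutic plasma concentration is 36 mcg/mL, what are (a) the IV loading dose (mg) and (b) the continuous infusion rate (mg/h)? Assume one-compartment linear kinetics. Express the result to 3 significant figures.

Vd = 3.7 L/kg × 81 kg = 299.7 L
Loading dose = Vd × C = 299.7 × 36 = 10790 mg
Infusion rate = 14.00 L/h × 36 mg/L = 504.0 mg/h

(a) 10800 mg; (b) 504 mg/h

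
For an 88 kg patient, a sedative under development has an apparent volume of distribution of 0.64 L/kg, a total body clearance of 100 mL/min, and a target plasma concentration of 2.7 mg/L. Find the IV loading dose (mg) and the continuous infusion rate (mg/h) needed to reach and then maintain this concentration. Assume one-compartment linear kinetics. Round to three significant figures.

Vd = 0.64 L/kg × 88 kg = 56.32 L
LD = Vd · C_target = 56.32 × 2.7 = 152.1 mg
CL = 100 mL/min × 60/1000 = 6.000 L/h
Maintenance infusion rate = CL × Css = 6.000 × 2.7 = 16.20 mg/h

(a) 152 mg; (b) 16.2 mg/h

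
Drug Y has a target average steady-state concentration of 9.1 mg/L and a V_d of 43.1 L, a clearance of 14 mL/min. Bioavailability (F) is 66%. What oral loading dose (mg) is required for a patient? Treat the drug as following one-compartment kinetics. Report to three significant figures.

594 mg

LD = Vd × C / F = 43.10 × 9.100 / 0.66 = 594.3 mg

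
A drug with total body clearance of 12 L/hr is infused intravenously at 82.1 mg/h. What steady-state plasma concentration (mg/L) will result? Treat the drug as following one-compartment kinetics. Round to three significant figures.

Css = rate / CL = 82.1 / 12.00 = 6.842 mg/L

6.84 mg/L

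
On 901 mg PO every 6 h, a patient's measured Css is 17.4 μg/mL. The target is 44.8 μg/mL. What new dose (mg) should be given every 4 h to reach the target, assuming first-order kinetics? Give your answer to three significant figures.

For first-order elimination, Css ∝ F·D/(CL·τ); F and CL are unchanged, so Css ∝ D/τ.
D₂ = D₁ × (Css,target / Css,current) × (τ₂/τ₁) = 901 × (44.8/17.4) × (4/6) = 1547 mg

1550 mg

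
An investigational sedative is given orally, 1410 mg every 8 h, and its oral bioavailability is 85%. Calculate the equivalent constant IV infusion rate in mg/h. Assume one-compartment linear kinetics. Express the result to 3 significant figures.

Equivalent systemic input: infusion rate = F·D/τ.
Rate = 0.85 × 1410 / 8 = 149.8 mg/h

150 mg/h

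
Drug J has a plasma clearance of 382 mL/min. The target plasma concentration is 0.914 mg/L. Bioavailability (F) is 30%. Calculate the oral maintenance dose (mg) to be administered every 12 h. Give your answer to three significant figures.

CL = 382 mL/min × 60/1000 = 22.92 L/h
D = CL × Css × τ / F = 22.92 × 0.914 × 12 / 0.3 = 838.0 mg

838 mg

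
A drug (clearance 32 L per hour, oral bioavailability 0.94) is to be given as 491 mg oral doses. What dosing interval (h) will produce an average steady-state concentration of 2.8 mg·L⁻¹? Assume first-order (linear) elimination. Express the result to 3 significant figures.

F·D/τ = CL·Css → τ = F·D / (CL·Css).
τ = 0.94 × 491 / (32 × 2.8) = 5.151 h

5.15 h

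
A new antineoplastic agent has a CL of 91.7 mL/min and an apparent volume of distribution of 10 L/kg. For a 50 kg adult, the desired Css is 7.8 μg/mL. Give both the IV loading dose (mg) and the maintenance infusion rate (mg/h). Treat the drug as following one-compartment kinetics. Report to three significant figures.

Vd(total) = 50 kg × 10 L/kg = 500.0 L
Loading: fill Vd to C_target → 500.0 L × 7.8 mg/L = 3900 mg
Convert clearance: 91.7 mL/min × 60 min/h ÷ 1000 mL/L = 5.502 L/h
Maintenance infusion rate = CL × Css = 5.502 × 7.8 = 42.92 mg/h

(a) 3900 mg; (b) 42.9 mg/h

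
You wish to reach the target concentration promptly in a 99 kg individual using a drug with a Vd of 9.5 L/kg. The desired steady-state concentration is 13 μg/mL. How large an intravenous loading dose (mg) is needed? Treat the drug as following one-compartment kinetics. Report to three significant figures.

12200 mg

Vd(total) = 99 kg × 9.5 L/kg = 940.5 L
LD = Vd × C = 940.5 × 13.00 = 12230 mg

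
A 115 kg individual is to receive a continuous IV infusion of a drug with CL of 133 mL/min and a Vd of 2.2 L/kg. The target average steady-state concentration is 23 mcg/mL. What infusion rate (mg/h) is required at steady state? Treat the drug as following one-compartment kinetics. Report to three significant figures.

184 mg/h

CL = 133 mL/min = 133 × 0.06 = 7.980 L/h
Rate = CL × Css = 7.980 × 23 = 183.5 mg/h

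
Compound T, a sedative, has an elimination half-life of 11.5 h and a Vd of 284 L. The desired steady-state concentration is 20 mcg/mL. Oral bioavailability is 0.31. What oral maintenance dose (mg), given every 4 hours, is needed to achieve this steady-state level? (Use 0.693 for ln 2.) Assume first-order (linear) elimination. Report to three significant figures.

CL = 0.693 × Vd / t½ = 0.693 × 284.0 / 11.5 = 17.11 L/h
D = CL × Css × τ / F = 17.11 × 20 × 4 / 0.31 = 4415 mg

4420 mg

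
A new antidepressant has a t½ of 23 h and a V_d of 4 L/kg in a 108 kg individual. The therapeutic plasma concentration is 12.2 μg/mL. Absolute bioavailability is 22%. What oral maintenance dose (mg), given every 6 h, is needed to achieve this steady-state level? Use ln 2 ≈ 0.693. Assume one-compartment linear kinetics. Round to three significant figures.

Vd(total) = 108 kg × 4 L/kg = 432.0 L
k = 0.693/23 = 0.03013 h⁻¹, so CL = k·Vd = 0.03013 × 432.0 = 13.02 L/h
D = CL × Css × τ / F = 13.02 × 12.2 × 6 / 0.22 = 4332 mg

4330 mg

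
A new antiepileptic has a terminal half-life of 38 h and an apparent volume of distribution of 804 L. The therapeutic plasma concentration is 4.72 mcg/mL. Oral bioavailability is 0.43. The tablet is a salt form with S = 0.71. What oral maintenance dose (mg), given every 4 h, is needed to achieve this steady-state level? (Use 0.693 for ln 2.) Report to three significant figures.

CL = 0.693 × Vd / t½ = 0.693 × 804.0 / 38 = 14.66 L/h
D = CL × Css × τ / F / S = 14.66 × 4.72 × 4 / 0.43 / 0.71 = 906.6 mg

907 mg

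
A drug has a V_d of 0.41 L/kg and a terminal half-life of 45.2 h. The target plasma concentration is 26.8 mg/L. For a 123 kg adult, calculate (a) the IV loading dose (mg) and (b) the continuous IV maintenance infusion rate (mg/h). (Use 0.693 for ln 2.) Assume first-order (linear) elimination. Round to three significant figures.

(a) 1350 mg; (b) 20.7 mg/h

Total Vd = 0.41 × 123 = 50.43 L
LD = Vd × C = 50.43 × 26.8 = 1352 mg
CL = 0.693 × Vd / t½ = 0.693 × 50.43 / 45.2 = 0.7732 L/h
Infusion rate = CL × Css = 0.7732 × 26.8 = 20.72 mg/h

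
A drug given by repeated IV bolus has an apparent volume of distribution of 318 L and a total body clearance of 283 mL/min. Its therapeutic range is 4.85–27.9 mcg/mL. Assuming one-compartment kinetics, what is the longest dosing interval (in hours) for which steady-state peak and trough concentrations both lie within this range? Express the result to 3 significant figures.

CL = 283 mL/min × 60/1000 = 16.98 L/h
k = CL / Vd = 16.98 / 318.0 = 0.05340 h⁻¹
Between IV bolus doses, concentration decays as C = C₀·e^(−kτ), so C_peak/C_trough = e^(kτ).
τ_max = ln(C_peak/C_trough) / k = ln(27.9/4.85) / 0.05340 = 1.750 / 0.05340 = 32.77 h

32.8 h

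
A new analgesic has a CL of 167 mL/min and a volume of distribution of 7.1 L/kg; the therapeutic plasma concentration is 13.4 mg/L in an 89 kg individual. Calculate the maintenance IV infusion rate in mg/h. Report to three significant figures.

134 mg/h

CL = 167 mL/min × 60/1000 = 10.02 L/h
Rate = CL × Css = 10.02 × 13.4 = 134.3 mg/h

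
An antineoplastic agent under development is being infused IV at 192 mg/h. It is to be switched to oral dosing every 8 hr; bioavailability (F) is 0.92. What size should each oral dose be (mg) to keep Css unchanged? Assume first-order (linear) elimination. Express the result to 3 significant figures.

1670 mg

To maintain the same Css, the systemic dosing rate must be unchanged: F·D/τ = infusion rate.
D = rate × τ / F = 192 × 8 / 0.92 = 1670 mg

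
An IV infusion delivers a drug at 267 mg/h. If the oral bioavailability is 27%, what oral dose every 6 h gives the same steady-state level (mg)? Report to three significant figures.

5930 mg

To maintain the same Css, the systemic dosing rate must be unchanged: F·D/τ = infusion rate.
D = rate × τ / F = 267 × 6 / 0.27 = 5933 mg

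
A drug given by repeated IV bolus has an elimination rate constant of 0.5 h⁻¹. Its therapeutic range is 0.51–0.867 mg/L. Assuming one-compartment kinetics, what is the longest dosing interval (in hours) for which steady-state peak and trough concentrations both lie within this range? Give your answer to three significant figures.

1.06 h

Between IV bolus doses, concentration decays as C = C₀·e^(−kτ), so C_peak/C_trough = e^(kτ).
τ_max = ln(C_peak/C_trough) / k = ln(0.867/0.51) / 0.5000 = 0.5306 / 0.5000 = 1.061 h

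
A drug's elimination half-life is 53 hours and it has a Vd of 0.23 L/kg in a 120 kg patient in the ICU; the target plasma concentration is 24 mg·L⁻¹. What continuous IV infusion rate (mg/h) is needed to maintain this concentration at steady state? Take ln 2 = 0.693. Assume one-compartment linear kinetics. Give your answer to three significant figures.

8.66 mg/h

Vd = 0.23 L/kg × 120 kg = 27.60 L
k = 0.693/53 = 0.01308 h⁻¹, so CL = k·Vd = 0.01308 × 27.60 = 0.3610 L/h
Infusion rate = CL × Css = 0.3610 × 24 = 8.664 mg/h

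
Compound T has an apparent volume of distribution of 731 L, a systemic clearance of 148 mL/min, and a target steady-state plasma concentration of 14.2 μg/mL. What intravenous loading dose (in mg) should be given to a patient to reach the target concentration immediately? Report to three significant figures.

10400 mg

LD = Vd × C = 731.0 × 14.20 = 10380 mg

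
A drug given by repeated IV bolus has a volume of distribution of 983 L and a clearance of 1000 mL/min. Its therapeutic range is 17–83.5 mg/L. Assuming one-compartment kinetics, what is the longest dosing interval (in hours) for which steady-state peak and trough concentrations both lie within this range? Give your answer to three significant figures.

CL = 1000 mL/min × 60/1000 = 60.00 L/h
k = CL / Vd = 60.00 / 983.0 = 0.06104 h⁻¹
Between IV bolus doses, concentration decays as C = C₀·e^(−kτ), so C_peak/C_trough = e^(kτ).
τ_max = ln(C_peak/C_trough) / k = ln(83.5/17) / 0.06104 = 1.592 / 0.06104 = 26.08 h

26.1 h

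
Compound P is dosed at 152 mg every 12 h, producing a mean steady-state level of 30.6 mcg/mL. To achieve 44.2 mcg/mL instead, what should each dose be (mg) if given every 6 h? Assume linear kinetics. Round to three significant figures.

110 mg

With linear kinetics, Css is proportional to dose rate (D/τ) at fixed clearance.
D₂ = D₁ × (Css,target / Css,current) × (τ₂/τ₁) = 152 × (44.2/30.6) × (6/12) = 109.8 mg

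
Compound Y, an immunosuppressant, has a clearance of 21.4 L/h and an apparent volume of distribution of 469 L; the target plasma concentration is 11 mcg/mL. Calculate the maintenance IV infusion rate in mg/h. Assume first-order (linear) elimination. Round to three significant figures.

Infusion rate = CL · Css = 21.40 L/h × 11 mg/L = 235.4 mg/h

235 mg/h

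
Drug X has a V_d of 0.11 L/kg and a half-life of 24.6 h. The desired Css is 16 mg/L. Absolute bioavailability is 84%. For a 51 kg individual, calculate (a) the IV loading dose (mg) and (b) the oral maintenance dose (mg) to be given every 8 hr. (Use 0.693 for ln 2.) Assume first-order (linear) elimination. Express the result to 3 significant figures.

(a) 89.8 mg; (b) 24.1 mg

Total Vd = 0.11 × 51 = 5.610 L
LD = Vd × C = 5.610 × 16 = 89.76 mg
CL = 0.693 × Vd / t½ = 0.693 × 5.610 / 24.6 = 0.1580 L/h
D = CL × Css × τ / F = 0.1580 × 16 × 8 / 0.84 = 24.08 mg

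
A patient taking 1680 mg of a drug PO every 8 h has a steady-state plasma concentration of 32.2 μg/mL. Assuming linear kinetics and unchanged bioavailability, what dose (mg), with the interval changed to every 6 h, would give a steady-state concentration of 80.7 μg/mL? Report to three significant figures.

3160 mg

For first-order elimination, Css ∝ F·D/(CL·τ); F and CL are unchanged, so Css ∝ D/τ.
D₂ = D₁ × (Css,target / Css,current) × (τ₂/τ₁) = 1680 × (80.7/32.2) × (6/8) = 3158 mg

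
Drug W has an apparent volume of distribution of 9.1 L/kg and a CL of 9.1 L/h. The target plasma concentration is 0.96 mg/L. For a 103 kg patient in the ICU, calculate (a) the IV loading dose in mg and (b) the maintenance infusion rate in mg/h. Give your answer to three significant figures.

(a) 900 mg; (b) 8.74 mg/h

Total Vd = 9.1 × 103 = 937.3 L
Loading dose = Vd × C = 937.3 × 0.96 = 899.8 mg
Maintenance: replace elimination → rate = CL × Css = 9.100 × 0.96 = 8.736 mg/h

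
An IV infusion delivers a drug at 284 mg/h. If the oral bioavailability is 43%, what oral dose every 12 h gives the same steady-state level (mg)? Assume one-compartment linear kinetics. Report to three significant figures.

7930 mg

To maintain the same Css, the systemic dosing rate must be unchanged: F·D/τ = infusion rate.
D = rate × τ / F = 284 × 12 / 0.43 = 7926 mg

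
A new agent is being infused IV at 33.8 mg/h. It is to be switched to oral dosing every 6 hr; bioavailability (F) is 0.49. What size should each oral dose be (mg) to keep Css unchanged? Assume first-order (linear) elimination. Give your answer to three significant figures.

To maintain the same Css, the systemic dosing rate must be unchanged: F·D/τ = infusion rate.
D = rate × τ / F = 33.8 × 6 / 0.49 = 413.9 mg

414 mg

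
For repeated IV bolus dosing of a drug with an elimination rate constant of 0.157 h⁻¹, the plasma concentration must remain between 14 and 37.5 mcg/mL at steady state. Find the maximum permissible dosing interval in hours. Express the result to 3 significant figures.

Between IV bolus doses, concentration decays as C = C₀·e^(−kτ), so C_peak/C_trough = e^(kτ).
τ_max = ln(C_peak/C_trough) / k = ln(37.5/14) / 0.1570 = 0.9853 / 0.1570 = 6.276 h

6.28 h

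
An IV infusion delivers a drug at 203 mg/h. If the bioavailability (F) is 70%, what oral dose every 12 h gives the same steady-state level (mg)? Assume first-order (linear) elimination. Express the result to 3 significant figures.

To maintain the same Css, the systemic dosing rate must be unchanged: F·D/τ = infusion rate.
D = rate × τ / F = 203 × 12 / 0.7 = 3480 mg

3480 mg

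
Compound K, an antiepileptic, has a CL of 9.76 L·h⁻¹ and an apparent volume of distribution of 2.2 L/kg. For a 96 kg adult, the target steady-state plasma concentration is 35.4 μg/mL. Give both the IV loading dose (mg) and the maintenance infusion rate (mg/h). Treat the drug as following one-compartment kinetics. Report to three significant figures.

(a) 7480 mg; (b) 346 mg/h

Total Vd = 2.2 × 96 = 211.2 L
Loading dose = Vd × C = 211.2 × 35.4 = 7476 mg
Maintenance infusion rate = CL × Css = 9.760 × 35.4 = 345.5 mg/h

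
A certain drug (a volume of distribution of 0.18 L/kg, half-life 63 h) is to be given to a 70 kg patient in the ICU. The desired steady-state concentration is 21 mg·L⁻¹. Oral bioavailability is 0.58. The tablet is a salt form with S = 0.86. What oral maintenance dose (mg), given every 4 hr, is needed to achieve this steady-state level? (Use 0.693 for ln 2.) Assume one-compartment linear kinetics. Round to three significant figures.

23.3 mg

Vd = 0.18 L/kg × 70 kg = 12.60 L
CL = ln 2 · Vd / t½ = 0.693 × 12.60 / 63 = 0.1386 L/h
D = CL × Css × τ / F / S = 0.1386 × 21 × 4 / 0.58 / 0.86 = 23.34 mg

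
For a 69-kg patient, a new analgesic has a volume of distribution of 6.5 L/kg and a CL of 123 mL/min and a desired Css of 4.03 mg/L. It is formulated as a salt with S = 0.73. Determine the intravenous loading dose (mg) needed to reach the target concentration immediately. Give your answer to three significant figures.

2480 mg

Vd(total) = 69 kg × 6.5 L/kg = 448.5 L
LD = Vd × C / S = 448.5 × 4.030 / 0.73 = 2476 mg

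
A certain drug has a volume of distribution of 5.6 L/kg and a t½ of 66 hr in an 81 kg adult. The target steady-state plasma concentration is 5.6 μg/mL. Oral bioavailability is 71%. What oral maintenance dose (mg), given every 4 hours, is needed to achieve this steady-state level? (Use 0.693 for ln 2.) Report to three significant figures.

Total Vd = 5.6 × 81 = 453.6 L
CL = 0.693 × Vd / t½ = 0.693 × 453.6 / 66 = 4.763 L/h
D = CL × Css × τ / F = 4.763 × 5.6 × 4 / 0.71 = 150.3 mg

150 mg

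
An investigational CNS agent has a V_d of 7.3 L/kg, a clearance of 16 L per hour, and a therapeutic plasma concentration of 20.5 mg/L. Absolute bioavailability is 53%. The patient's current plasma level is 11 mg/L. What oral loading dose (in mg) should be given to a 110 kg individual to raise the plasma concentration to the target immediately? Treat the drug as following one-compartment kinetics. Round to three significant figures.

Total Vd = 7.3 × 110 = 803.0 L
Concentration deficit ΔC = 20.5 − 11 = 9.500 mg/L
LD = Vd × ΔC / F = 803.0 × 9.500 / 0.53 = 14390 mg

14400 mg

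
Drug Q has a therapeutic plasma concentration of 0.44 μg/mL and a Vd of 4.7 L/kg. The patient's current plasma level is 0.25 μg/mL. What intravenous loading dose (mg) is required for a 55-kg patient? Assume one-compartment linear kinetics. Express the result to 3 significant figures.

Vd(total) = 55 kg × 4.7 L/kg = 258.5 L
The loading dose fills Vd to the target concentration.
Concentration deficit ΔC = 0.44 − 0.25 = 0.1900 mg/L
LD = Vd × ΔC = 258.5 × 0.1900 = 49.12 mg

49.1 mg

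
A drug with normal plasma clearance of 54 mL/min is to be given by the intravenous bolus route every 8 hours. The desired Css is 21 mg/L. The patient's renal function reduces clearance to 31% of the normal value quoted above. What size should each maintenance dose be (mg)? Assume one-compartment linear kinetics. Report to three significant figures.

Convert clearance: 54 mL/min × 60 min/h ÷ 1000 mL/L = 3.240 L/h
Patient clearance = 0.31 × 3.240 = 1.004 L/h
D = CL × Css × τ = 1.004 × 21 × 8 = 168.7 mg

169 mg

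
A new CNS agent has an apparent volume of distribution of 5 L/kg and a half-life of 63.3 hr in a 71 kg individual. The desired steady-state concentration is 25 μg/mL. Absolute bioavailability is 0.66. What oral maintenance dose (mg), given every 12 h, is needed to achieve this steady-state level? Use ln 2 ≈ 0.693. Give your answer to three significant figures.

1770 mg

Vd(total) = 71 kg × 5 L/kg = 355.0 L
CL = ln 2 · Vd / t½ = 0.693 × 355.0 / 63.3 = 3.886 L/h
D = CL × Css × τ / F = 3.886 × 25 × 12 / 0.66 = 1766 mg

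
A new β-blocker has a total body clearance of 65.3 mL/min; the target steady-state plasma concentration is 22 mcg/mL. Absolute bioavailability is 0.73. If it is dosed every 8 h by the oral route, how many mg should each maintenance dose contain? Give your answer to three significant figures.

CL = 65.3 mL/min × 60/1000 = 3.918 L/h
D = CL × Css × τ / F = 3.918 × 22 × 8 / 0.73 = 944.6 mg

945 mg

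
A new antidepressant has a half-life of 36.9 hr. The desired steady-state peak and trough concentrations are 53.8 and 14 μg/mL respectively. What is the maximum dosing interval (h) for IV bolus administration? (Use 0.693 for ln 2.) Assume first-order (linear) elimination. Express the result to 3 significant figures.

71.7 h

k = 0.693 / t½ = 0.693 / 36.9 = 0.01878 h⁻¹
Between IV bolus doses, concentration decays as C = C₀·e^(−kτ), so C_peak/C_trough = e^(kτ).
τ_max = ln(C_peak/C_trough) / k = ln(53.8/14) / 0.01878 = 1.346 / 0.01878 = 71.67 h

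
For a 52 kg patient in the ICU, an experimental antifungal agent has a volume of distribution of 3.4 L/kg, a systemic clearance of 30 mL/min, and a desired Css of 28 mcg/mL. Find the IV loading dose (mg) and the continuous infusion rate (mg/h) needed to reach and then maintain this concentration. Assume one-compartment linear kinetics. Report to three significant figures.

(a) 4950 mg; (b) 50.4 mg/h

Vd(total) = 52 kg × 3.4 L/kg = 176.8 L
Loading dose = Vd × C = 176.8 × 28 = 4950 mg
CL = 30 mL/min × 60/1000 = 1.800 L/h
Maintenance infusion rate = CL × Css = 1.800 × 28 = 50.40 mg/h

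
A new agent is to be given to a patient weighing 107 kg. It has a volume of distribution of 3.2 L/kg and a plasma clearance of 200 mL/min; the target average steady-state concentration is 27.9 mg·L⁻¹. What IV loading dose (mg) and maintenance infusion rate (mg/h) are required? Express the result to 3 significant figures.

(a) 9550 mg; (b) 335 mg/h

Vd(total) = 107 kg × 3.2 L/kg = 342.4 L
Loading dose = Vd × C = 342.4 × 27.9 = 9553 mg
CL = 200 mL/min = 200 × 0.06 = 12.00 L/h
Maintenance: replace elimination → rate = CL × Css = 12.00 × 27.9 = 334.8 mg/h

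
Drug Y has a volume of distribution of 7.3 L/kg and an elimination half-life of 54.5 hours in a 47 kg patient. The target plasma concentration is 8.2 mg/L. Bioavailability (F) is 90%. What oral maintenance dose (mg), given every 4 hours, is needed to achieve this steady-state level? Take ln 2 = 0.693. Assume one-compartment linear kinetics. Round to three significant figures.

Total Vd = 7.3 × 47 = 343.1 L
CL = 0.693 × Vd / t½ = 0.693 × 343.1 / 54.5 = 4.363 L/h
D = CL × Css × τ / F = 4.363 × 8.2 × 4 / 0.9 = 159.0 mg

159 mg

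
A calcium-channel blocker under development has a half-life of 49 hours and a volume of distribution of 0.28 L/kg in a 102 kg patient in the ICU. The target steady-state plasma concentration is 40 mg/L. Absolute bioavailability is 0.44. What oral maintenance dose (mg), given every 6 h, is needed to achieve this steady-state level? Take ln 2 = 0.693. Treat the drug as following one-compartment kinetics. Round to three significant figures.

Vd = 0.28 L/kg × 102 kg = 28.56 L
CL = ln 2 · Vd / t½ = 0.693 × 28.56 / 49 = 0.4039 L/h
D = CL × Css × τ / F = 0.4039 × 40 × 6 / 0.44 = 220.3 mg

220 mg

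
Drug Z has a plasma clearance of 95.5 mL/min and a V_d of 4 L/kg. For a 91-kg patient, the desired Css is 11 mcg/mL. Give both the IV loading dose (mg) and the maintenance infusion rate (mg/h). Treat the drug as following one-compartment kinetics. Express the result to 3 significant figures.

(a) 4000 mg; (b) 63.0 mg/h

Vd(total) = 91 kg × 4 L/kg = 364.0 L
Loading dose = Vd × C = 364.0 × 11 = 4004 mg
Convert clearance: 95.5 mL/min × 60 min/h ÷ 1000 mL/L = 5.730 L/h
Infusion rate = 5.730 L/h × 11 mg/L = 63.03 mg/h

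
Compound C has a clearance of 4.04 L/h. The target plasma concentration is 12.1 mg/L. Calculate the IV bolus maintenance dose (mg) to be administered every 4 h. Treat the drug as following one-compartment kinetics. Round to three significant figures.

D = CL × Css × τ = 4.040 × 12.1 × 4 = 195.5 mg

196 mg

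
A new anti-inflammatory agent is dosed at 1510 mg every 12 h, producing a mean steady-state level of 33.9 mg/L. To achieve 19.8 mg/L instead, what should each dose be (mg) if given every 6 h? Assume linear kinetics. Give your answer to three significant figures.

441 mg

With linear kinetics, Css is proportional to dose rate (D/τ) at fixed clearance.
D₂ = D₁ × (Css,target / Css,current) × (τ₂/τ₁) = 1510 × (19.8/33.9) × (6/12) = 441.0 mg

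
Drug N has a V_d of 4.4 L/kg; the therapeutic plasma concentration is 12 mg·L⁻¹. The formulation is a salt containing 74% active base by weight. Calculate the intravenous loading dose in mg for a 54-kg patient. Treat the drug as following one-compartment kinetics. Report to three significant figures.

3850 mg

Vd = 4.4 L/kg × 54 kg = 237.6 L
LD = Vd × C / S = 237.6 × 12.00 / 0.74 = 3853 mg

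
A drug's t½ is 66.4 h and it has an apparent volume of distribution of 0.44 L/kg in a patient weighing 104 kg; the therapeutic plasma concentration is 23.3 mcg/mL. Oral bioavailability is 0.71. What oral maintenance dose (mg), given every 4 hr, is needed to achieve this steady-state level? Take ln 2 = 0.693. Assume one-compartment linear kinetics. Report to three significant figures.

Vd = 0.44 L/kg × 104 kg = 45.76 L
k = 0.693/66.4 = 0.01044 h⁻¹, so CL = k·Vd = 0.01044 × 45.76 = 0.4777 L/h
D = CL × Css × τ / F = 0.4777 × 23.3 × 4 / 0.71 = 62.71 mg

62.7 mg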